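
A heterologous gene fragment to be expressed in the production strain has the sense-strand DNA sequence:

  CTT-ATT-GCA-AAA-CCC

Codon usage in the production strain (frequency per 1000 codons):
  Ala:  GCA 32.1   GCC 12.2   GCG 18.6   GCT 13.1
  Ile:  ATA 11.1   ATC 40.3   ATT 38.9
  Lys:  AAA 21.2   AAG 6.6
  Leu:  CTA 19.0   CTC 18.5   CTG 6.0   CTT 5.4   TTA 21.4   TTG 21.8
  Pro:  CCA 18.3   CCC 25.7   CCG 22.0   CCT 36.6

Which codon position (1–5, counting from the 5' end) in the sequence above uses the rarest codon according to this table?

1

Codon 1 CTT (Leu): 5.4 per 1000.
Codon 2 ATT (Ile): 38.9 per 1000.
Codon 3 GCA (Ala): 32.1 per 1000.
Codon 4 AAA (Lys): 21.2 per 1000.
Codon 5 CCC (Pro): 25.7 per 1000.
Lowest frequency is 5.4 at codon 1.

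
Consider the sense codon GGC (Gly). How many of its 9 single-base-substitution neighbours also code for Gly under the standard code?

Position 1: none → 0 synonymous.
Position 2: none → 0 synonymous.
Position 3: GGU, GGA, GGG → 3 synonymous.
Total: 0 + 0 + 3 = 3.

3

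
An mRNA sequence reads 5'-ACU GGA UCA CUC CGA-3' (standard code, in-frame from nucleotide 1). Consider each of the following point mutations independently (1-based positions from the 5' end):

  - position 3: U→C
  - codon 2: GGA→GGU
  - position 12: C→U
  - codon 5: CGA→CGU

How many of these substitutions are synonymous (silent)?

Codon 1: ACU (Thr) → ACC (Thr) — synonymous.
Codon 2: GGA (Gly) → GGU (Gly) — synonymous.
Codon 4: CUC (Leu) → CUU (Leu) — synonymous.
Codon 5: CGA (Arg) → CGU (Arg) — synonymous.
Synonymous: 4 of 4.

4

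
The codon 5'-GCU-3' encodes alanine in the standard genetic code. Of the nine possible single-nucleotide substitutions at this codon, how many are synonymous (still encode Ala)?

3

Position 1: none → 0 synonymous.
Position 2: none → 0 synonymous.
Position 3: GCC, GCA, GCG → 3 synonymous.
Total: 0 + 0 + 3 = 3.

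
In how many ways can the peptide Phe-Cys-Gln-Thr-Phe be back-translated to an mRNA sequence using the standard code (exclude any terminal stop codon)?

Phe: 2 codons.
Cys: 2 codons.
Gln: 2 codons.
Thr: 4 codons.
Phe: 2 codons.
2 × 2 × 2 × 4 × 2 = 64.

64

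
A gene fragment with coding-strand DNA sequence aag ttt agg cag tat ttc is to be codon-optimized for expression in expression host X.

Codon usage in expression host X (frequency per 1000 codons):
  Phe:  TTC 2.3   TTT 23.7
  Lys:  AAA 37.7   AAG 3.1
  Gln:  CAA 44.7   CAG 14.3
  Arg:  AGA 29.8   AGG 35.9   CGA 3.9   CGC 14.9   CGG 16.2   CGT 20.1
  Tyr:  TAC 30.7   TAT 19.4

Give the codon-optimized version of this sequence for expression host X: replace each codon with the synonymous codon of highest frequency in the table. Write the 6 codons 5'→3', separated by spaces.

Codon 1 (Lys): best is AAA at 37.7.
Codon 2 (Phe): best is TTT at 23.7.
Codon 3 (Arg): best is AGG at 35.9.
Codon 4 (Gln): best is CAA at 44.7.
Codon 5 (Tyr): best is TAC at 30.7.
Codon 6 (Phe): best is TTT at 23.7.

AAA TTT AGG CAA TAC TTT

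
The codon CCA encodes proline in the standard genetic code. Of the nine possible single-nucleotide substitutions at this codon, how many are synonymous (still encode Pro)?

3

Position 1: none → 0 synonymous.
Position 2: none → 0 synonymous.
Position 3: CCU, CCC, CCG → 3 synonymous.
Total: 0 + 0 + 3 = 3.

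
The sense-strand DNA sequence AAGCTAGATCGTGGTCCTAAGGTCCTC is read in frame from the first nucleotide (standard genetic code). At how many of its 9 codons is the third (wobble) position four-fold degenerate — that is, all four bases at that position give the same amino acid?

6

Codon 1 AAG (Lys): third position 2-fold.
Codon 2 CTA (Leu): third position 4-fold.
Codon 3 GAT (Asp): third position 2-fold.
Codon 4 CGT (Arg): third position 4-fold.
Codon 5 GGT (Gly): third position 4-fold.
Codon 6 CCT (Pro): third position 4-fold.
Codon 7 AAG (Lys): third position 2-fold.
Codon 8 GTC (Val): third position 4-fold.
Codon 9 CTC (Leu): third position 4-fold.
Four-fold degenerate third positions: 6.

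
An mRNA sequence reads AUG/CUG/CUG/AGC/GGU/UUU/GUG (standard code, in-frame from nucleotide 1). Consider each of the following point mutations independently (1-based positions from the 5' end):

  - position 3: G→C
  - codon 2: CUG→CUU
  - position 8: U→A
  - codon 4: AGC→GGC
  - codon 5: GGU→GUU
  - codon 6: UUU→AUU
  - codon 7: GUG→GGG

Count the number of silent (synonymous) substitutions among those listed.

1

Codon 1: AUG (Met) → AUC (Ile) — missense.
Codon 2: CUG (Leu) → CUU (Leu) — synonymous.
Codon 3: CUG (Leu) → CAG (Gln) — missense.
Codon 4: AGC (Ser) → GGC (Gly) — missense.
Codon 5: GGU (Gly) → GUU (Val) — missense.
Codon 6: UUU (Phe) → AUU (Ile) — missense.
Codon 7: GUG (Val) → GGG (Gly) — missense.
Synonymous: 1 of 7.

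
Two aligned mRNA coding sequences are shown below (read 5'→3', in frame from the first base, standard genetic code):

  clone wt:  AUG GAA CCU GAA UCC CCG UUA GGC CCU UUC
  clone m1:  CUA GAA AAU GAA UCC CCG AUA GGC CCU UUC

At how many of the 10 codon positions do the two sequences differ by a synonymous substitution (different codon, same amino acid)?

0

Codon 1: AUG Met / CUA Leu — nonsynonymous.
Codon 2: GAA Glu / GAA Glu — identical.
Codon 3: CCU Pro / AAU Asn — nonsynonymous.
Codon 4: GAA Glu / GAA Glu — identical.
Codon 5: UCC Ser / UCC Ser — identical.
Codon 6: CCG Pro / CCG Pro — identical.
Codon 7: UUA Leu / AUA Ile — nonsynonymous.
Codon 8: GGC Gly / GGC Gly — identical.
Codon 9: CCU Pro / CCU Pro — identical.
Codon 10: UUC Phe / UUC Phe — identical.
Synonymous differences: 0.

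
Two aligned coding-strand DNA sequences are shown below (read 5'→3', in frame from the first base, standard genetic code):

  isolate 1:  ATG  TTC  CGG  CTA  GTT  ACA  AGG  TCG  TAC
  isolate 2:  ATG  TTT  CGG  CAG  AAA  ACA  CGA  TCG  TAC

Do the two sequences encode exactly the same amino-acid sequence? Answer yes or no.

Codon 1: ATG Met / ATG Met — identical.
Codon 2: TTC Phe / TTT Phe — synonymous.
Codon 3: CGG Arg / CGG Arg — identical.
Codon 4: CTA Leu / CAG Gln — nonsynonymous.
Codon 5: GTT Val / AAA Lys — nonsynonymous.
Codon 6: ACA Thr / ACA Thr — identical.
Codon 7: AGG Arg / CGA Arg — synonymous.
Codon 8: TCG Ser / TCG Ser — identical.
Codon 9: TAC Tyr / TAC Tyr — identical.
Nonsynonymous differences: 2 → different protein.

no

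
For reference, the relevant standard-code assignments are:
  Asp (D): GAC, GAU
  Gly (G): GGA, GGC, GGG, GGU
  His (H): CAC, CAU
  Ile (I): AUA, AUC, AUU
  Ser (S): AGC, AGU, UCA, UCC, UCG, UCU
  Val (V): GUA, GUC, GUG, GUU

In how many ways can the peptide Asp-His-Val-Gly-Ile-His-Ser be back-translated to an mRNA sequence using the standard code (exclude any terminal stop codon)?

Asp: 2 codons.
His: 2 codons.
Val: 4 codons.
Gly: 4 codons.
Ile: 3 codons.
His: 2 codons.
Ser: 6 codons.
2 × 2 × 4 × 4 × 3 × 2 × 6 = 2304.

2304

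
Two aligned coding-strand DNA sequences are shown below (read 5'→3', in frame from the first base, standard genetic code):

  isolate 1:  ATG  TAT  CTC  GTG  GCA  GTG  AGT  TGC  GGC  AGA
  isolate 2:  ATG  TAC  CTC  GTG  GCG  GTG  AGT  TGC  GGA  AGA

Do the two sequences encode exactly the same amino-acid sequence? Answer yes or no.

Codon 1: ATG Met / ATG Met — identical.
Codon 2: TAT Tyr / TAC Tyr — synonymous.
Codon 3: CTC Leu / CTC Leu — identical.
Codon 4: GTG Val / GTG Val — identical.
Codon 5: GCA Ala / GCG Ala — synonymous.
Codon 6: GTG Val / GTG Val — identical.
Codon 7: AGT Ser / AGT Ser — identical.
Codon 8: TGC Cys / TGC Cys — identical.
Codon 9: GGC Gly / GGA Gly — synonymous.
Codon 10: AGA Arg / AGA Arg — identical.
Nonsynonymous differences: 0 → same protein.

yes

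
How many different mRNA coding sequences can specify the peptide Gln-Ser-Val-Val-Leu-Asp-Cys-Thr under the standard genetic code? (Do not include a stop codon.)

18432

Gln: 2 codons.
Ser: 6 codons.
Val: 4 codons.
Val: 4 codons.
Leu: 6 codons.
Asp: 2 codons.
Cys: 2 codons.
Thr: 4 codons.
2 × 6 × 4 × 4 × 6 × 2 × 2 × 4 = 18432.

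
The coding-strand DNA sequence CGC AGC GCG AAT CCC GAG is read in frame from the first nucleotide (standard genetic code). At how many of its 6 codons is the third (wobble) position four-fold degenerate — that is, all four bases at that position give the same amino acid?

Codon 1 CGC (Arg): third position 4-fold.
Codon 2 AGC (Ser): third position 2-fold.
Codon 3 GCG (Ala): third position 4-fold.
Codon 4 AAT (Asn): third position 2-fold.
Codon 5 CCC (Pro): third position 4-fold.
Codon 6 GAG (Glu): third position 2-fold.
Four-fold degenerate third positions: 3.

3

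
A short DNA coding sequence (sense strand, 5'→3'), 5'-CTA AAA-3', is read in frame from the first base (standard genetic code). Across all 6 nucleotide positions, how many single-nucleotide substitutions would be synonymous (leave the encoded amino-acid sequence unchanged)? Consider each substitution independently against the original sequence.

Codon 1 (CTA, Leu): 4 synonymous substitutions.
Codon 2 (AAA, Lys): 1 synonymous substitution.
Total: 4 + 1 = 5.

5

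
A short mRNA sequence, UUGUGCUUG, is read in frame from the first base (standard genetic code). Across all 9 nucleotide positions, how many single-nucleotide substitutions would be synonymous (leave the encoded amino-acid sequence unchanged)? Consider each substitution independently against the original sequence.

Codon 1 (UUG, Leu): 2 synonymous substitutions.
Codon 2 (UGC, Cys): 1 synonymous substitution.
Codon 3 (UUG, Leu): 2 synonymous substitutions.
Total: 2 + 1 + 2 = 5.

5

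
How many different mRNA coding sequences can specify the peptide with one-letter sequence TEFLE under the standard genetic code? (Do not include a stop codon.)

192

Thr: 4 codons.
Glu: 2 codons.
Phe: 2 codons.
Leu: 6 codons.
Glu: 2 codons.
4 × 2 × 2 × 6 × 2 = 192.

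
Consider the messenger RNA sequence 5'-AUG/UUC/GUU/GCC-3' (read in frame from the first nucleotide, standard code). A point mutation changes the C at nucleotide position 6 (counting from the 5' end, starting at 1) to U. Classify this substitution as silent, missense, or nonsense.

silent

Position 6 falls in codon 2: UUC → Phe.
After the substitution the codon is UUU → Phe.
Both encode Phe, so the change is synonymous.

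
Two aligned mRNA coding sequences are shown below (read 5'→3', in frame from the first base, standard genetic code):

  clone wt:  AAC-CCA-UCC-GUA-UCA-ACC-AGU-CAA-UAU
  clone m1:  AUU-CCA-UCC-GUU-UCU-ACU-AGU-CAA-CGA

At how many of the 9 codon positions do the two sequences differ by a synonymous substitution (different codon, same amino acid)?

3

Codon 1: AAC Asn / AUU Ile — nonsynonymous.
Codon 2: CCA Pro / CCA Pro — identical.
Codon 3: UCC Ser / UCC Ser — identical.
Codon 4: GUA Val / GUU Val — synonymous.
Codon 5: UCA Ser / UCU Ser — synonymous.
Codon 6: ACC Thr / ACU Thr — synonymous.
Codon 7: AGU Ser / AGU Ser — identical.
Codon 8: CAA Gln / CAA Gln — identical.
Codon 9: UAU Tyr / CGA Arg — nonsynonymous.
Synonymous differences: 3.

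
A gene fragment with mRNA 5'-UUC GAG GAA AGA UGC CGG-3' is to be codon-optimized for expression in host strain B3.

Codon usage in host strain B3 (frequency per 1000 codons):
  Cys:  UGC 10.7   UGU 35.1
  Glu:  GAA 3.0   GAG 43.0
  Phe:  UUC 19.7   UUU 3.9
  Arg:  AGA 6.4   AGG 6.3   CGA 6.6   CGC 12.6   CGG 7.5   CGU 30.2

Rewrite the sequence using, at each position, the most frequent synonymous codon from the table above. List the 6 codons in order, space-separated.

UUC GAG GAG CGU UGU CGU

Codon 1 (Phe): best is UUC at 19.7.
Codon 2 (Glu): best is GAG at 43.0.
Codon 3 (Glu): best is GAG at 43.0.
Codon 4 (Arg): best is CGU at 30.2.
Codon 5 (Cys): best is UGU at 35.1.
Codon 6 (Arg): best is CGU at 30.2.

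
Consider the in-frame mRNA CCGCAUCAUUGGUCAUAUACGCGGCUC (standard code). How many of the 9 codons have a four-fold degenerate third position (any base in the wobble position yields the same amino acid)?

Codon 1 CCG (Pro): third position 4-fold.
Codon 2 CAU (His): third position 2-fold.
Codon 3 CAU (His): third position 2-fold.
Codon 4 UGG (Trp): third position 1-fold.
Codon 5 UCA (Ser): third position 4-fold.
Codon 6 UAU (Tyr): third position 2-fold.
Codon 7 ACG (Thr): third position 4-fold.
Codon 8 CGG (Arg): third position 4-fold.
Codon 9 CUC (Leu): third position 4-fold.
Four-fold degenerate third positions: 5.

5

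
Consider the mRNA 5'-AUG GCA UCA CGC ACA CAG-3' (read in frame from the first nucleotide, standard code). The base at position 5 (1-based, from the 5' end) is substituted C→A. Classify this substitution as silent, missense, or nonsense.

Position 5 falls in codon 2: GCA → Ala.
After the substitution the codon is GAA → Glu.
Ala ≠ Glu, so this is a missense mutation.

missense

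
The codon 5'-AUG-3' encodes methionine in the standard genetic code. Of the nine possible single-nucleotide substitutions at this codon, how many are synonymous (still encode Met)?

0

Position 1: none → 0 synonymous.
Position 2: none → 0 synonymous.
Position 3: none → 0 synonymous.
Total: 0 + 0 + 0 = 0.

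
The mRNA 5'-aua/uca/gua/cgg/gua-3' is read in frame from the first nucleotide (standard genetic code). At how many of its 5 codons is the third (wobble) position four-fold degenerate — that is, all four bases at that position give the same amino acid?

4

Codon 1 AUA (Ile): third position 3-fold.
Codon 2 UCA (Ser): third position 4-fold.
Codon 3 GUA (Val): third position 4-fold.
Codon 4 CGG (Arg): third position 4-fold.
Codon 5 GUA (Val): third position 4-fold.
Four-fold degenerate third positions: 4.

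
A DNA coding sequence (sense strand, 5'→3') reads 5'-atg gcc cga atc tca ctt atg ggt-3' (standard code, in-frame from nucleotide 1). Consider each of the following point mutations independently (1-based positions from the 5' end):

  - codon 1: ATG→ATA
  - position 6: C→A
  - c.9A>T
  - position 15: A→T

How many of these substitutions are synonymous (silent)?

3

Codon 1: ATG (Met) → ATA (Ile) — missense.
Codon 2: GCC (Ala) → GCA (Ala) — synonymous.
Codon 3: CGA (Arg) → CGT (Arg) — synonymous.
Codon 5: TCA (Ser) → TCT (Ser) — synonymous.
Synonymous: 3 of 4.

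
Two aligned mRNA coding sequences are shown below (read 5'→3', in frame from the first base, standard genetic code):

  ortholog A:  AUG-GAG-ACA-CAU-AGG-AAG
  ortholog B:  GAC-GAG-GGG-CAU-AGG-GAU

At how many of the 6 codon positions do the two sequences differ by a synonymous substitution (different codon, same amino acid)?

0

Codon 1: AUG Met / GAC Asp — nonsynonymous.
Codon 2: GAG Glu / GAG Glu — identical.
Codon 3: ACA Thr / GGG Gly — nonsynonymous.
Codon 4: CAU His / CAU His — identical.
Codon 5: AGG Arg / AGG Arg — identical.
Codon 6: AAG Lys / GAU Asp — nonsynonymous.
Synonymous differences: 0.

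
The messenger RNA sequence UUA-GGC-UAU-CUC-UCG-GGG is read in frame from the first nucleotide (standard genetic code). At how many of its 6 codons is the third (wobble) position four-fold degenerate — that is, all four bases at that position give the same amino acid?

4

Codon 1 UUA (Leu): third position 2-fold.
Codon 2 GGC (Gly): third position 4-fold.
Codon 3 UAU (Tyr): third position 2-fold.
Codon 4 CUC (Leu): third position 4-fold.
Codon 5 UCG (Ser): third position 4-fold.
Codon 6 GGG (Gly): third position 4-fold.
Four-fold degenerate third positions: 4.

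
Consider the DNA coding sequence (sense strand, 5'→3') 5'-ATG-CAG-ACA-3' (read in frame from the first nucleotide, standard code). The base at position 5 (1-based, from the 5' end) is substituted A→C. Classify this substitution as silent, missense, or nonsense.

missense

Position 5 falls in codon 2: CAG → Gln.
After the substitution the codon is CCG → Pro.
Gln ≠ Pro, so this is a missense mutation.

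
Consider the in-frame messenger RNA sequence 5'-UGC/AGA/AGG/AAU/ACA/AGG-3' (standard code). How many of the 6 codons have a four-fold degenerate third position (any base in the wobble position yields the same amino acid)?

Codon 1 UGC (Cys): third position 2-fold.
Codon 2 AGA (Arg): third position 2-fold.
Codon 3 AGG (Arg): third position 2-fold.
Codon 4 AAU (Asn): third position 2-fold.
Codon 5 ACA (Thr): third position 4-fold.
Codon 6 AGG (Arg): third position 2-fold.
Four-fold degenerate third positions: 1.

1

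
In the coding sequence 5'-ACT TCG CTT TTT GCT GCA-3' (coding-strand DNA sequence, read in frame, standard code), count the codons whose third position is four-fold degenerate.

Codon 1 ACT (Thr): third position 4-fold.
Codon 2 TCG (Ser): third position 4-fold.
Codon 3 CTT (Leu): third position 4-fold.
Codon 4 TTT (Phe): third position 2-fold.
Codon 5 GCT (Ala): third position 4-fold.
Codon 6 GCA (Ala): third position 4-fold.
Four-fold degenerate third positions: 5.

5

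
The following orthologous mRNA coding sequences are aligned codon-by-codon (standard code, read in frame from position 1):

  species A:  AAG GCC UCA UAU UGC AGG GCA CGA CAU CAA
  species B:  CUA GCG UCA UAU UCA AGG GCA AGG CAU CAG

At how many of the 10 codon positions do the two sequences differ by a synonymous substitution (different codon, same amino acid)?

Codon 1: AAG Lys / CUA Leu — nonsynonymous.
Codon 2: GCC Ala / GCG Ala — synonymous.
Codon 3: UCA Ser / UCA Ser — identical.
Codon 4: UAU Tyr / UAU Tyr — identical.
Codon 5: UGC Cys / UCA Ser — nonsynonymous.
Codon 6: AGG Arg / AGG Arg — identical.
Codon 7: GCA Ala / GCA Ala — identical.
Codon 8: CGA Arg / AGG Arg — synonymous.
Codon 9: CAU His / CAU His — identical.
Codon 10: CAA Gln / CAG Gln — synonymous.
Synonymous differences: 3.

3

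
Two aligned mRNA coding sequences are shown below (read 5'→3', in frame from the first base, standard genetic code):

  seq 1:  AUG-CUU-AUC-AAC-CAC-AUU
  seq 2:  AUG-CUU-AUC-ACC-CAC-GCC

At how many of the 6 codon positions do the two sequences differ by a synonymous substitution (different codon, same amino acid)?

0

Codon 1: AUG Met / AUG Met — identical.
Codon 2: CUU Leu / CUU Leu — identical.
Codon 3: AUC Ile / AUC Ile — identical.
Codon 4: AAC Asn / ACC Thr — nonsynonymous.
Codon 5: CAC His / CAC His — identical.
Codon 6: AUU Ile / GCC Ala — nonsynonymous.
Synonymous differences: 0.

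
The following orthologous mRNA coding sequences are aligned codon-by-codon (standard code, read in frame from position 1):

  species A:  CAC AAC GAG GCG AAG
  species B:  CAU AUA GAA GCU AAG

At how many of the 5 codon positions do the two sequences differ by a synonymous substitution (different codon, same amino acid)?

3

Codon 1: CAC His / CAU His — synonymous.
Codon 2: AAC Asn / AUA Ile — nonsynonymous.
Codon 3: GAG Glu / GAA Glu — synonymous.
Codon 4: GCG Ala / GCU Ala — synonymous.
Codon 5: AAG Lys / AAG Lys — identical.
Synonymous differences: 3.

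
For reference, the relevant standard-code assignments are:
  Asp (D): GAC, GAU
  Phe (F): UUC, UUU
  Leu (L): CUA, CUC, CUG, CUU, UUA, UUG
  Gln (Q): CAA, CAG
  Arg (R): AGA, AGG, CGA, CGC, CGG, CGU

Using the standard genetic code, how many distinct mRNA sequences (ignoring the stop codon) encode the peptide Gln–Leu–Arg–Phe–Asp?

Gln: 2 codons.
Leu: 6 codons.
Arg: 6 codons.
Phe: 2 codons.
Asp: 2 codons.
2 × 6 × 6 × 2 × 2 = 288.

288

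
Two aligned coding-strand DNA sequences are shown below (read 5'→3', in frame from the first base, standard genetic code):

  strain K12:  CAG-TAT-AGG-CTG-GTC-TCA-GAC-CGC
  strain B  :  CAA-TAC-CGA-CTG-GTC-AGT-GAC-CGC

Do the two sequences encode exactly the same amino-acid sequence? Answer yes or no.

Codon 1: CAG Gln / CAA Gln — synonymous.
Codon 2: TAT Tyr / TAC Tyr — synonymous.
Codon 3: AGG Arg / CGA Arg — synonymous.
Codon 4: CTG Leu / CTG Leu — identical.
Codon 5: GTC Val / GTC Val — identical.
Codon 6: TCA Ser / AGT Ser — synonymous.
Codon 7: GAC Asp / GAC Asp — identical.
Codon 8: CGC Arg / CGC Arg — identical.
Nonsynonymous differences: 0 → same protein.

yes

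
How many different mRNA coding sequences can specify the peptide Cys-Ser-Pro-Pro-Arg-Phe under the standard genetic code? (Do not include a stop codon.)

Cys: 2 codons.
Ser: 6 codons.
Pro: 4 codons.
Pro: 4 codons.
Arg: 6 codons.
Phe: 2 codons.
2 × 6 × 4 × 4 × 6 × 2 = 2304.

2304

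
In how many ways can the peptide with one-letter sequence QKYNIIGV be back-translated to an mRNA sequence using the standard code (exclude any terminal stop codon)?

Gln: 2 codons.
Lys: 2 codons.
Tyr: 2 codons.
Asn: 2 codons.
Ile: 3 codons.
Ile: 3 codons.
Gly: 4 codons.
Val: 4 codons.
2 × 2 × 2 × 2 × 3 × 3 × 4 × 4 = 2304.

2304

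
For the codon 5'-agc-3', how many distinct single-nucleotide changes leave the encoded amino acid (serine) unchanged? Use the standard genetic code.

1

Position 1: none → 0 synonymous.
Position 2: none → 0 synonymous.
Position 3: AGU → 1 synonymous.
Total: 0 + 0 + 1 = 1.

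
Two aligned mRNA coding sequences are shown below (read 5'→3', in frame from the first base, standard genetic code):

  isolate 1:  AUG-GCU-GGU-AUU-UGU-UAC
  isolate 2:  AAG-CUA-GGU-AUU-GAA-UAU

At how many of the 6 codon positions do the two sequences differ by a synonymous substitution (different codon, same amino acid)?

Codon 1: AUG Met / AAG Lys — nonsynonymous.
Codon 2: GCU Ala / CUA Leu — nonsynonymous.
Codon 3: GGU Gly / GGU Gly — identical.
Codon 4: AUU Ile / AUU Ile — identical.
Codon 5: UGU Cys / GAA Glu — nonsynonymous.
Codon 6: UAC Tyr / UAU Tyr — synonymous.
Synonymous differences: 1.

1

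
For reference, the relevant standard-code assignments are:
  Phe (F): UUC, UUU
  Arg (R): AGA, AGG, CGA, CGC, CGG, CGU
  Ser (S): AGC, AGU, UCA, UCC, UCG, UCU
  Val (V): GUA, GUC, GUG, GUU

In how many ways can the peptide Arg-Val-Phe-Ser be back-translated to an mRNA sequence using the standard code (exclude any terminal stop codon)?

288

Arg: 6 codons.
Val: 4 codons.
Phe: 2 codons.
Ser: 6 codons.
6 × 4 × 2 × 6 = 288.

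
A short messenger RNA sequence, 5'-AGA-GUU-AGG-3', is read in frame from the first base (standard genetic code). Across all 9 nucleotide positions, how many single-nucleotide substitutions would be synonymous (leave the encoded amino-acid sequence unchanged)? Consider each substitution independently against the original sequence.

7

Codon 1 (AGA, Arg): 2 synonymous substitutions.
Codon 2 (GUU, Val): 3 synonymous substitutions.
Codon 3 (AGG, Arg): 2 synonymous substitutions.
Total: 2 + 3 + 2 = 7.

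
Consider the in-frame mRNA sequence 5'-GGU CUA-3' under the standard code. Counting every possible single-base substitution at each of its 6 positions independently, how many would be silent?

7

Codon 1 (GGU, Gly): 3 synonymous substitutions.
Codon 2 (CUA, Leu): 4 synonymous substitutions.
Total: 3 + 4 = 7.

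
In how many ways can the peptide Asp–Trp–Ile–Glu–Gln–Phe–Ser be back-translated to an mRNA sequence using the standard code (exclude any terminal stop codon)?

Asp: 2 codons.
Trp: 1 codon.
Ile: 3 codons.
Glu: 2 codons.
Gln: 2 codons.
Phe: 2 codons.
Ser: 6 codons.
2 × 1 × 3 × 2 × 2 × 2 × 6 = 288.

288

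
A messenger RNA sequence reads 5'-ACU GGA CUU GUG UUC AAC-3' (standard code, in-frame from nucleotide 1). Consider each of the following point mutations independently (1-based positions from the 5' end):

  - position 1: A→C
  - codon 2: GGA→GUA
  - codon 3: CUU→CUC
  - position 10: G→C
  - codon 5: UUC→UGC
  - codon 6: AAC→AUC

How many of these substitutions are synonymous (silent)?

Codon 1: ACU (Thr) → CCU (Pro) — missense.
Codon 2: GGA (Gly) → GUA (Val) — missense.
Codon 3: CUU (Leu) → CUC (Leu) — synonymous.
Codon 4: GUG (Val) → CUG (Leu) — missense.
Codon 5: UUC (Phe) → UGC (Cys) — missense.
Codon 6: AAC (Asn) → AUC (Ile) — missense.
Synonymous: 1 of 6.

1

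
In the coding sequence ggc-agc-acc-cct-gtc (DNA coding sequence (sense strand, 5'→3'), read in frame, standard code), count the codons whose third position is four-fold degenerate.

4

Codon 1 GGC (Gly): third position 4-fold.
Codon 2 AGC (Ser): third position 2-fold.
Codon 3 ACC (Thr): third position 4-fold.
Codon 4 CCT (Pro): third position 4-fold.
Codon 5 GTC (Val): third position 4-fold.
Four-fold degenerate third positions: 4.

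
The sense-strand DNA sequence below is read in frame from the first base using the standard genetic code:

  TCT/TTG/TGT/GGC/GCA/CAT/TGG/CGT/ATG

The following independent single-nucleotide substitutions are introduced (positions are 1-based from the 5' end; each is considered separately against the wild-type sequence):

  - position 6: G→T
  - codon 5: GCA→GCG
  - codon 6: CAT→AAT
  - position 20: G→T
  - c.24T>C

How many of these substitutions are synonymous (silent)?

Codon 2: TTG (Leu) → TTT (Phe) — missense.
Codon 5: GCA (Ala) → GCG (Ala) — synonymous.
Codon 6: CAT (His) → AAT (Asn) — missense.
Codon 7: TGG (Trp) → TTG (Leu) — missense.
Codon 8: CGT (Arg) → CGC (Arg) — synonymous.
Synonymous: 2 of 5.

2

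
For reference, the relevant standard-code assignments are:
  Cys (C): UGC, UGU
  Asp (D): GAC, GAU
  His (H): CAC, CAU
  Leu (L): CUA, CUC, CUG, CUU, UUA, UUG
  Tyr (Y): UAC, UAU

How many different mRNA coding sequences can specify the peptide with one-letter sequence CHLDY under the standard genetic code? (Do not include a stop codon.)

96

Cys: 2 codons.
His: 2 codons.
Leu: 6 codons.
Asp: 2 codons.
Tyr: 2 codons.
2 × 2 × 6 × 2 × 2 = 96.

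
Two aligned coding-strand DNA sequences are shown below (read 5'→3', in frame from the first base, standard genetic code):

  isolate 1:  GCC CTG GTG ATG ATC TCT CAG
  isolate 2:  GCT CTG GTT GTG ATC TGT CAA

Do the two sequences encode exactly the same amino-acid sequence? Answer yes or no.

Codon 1: GCC Ala / GCT Ala — synonymous.
Codon 2: CTG Leu / CTG Leu — identical.
Codon 3: GTG Val / GTT Val — synonymous.
Codon 4: ATG Met / GTG Val — nonsynonymous.
Codon 5: ATC Ile / ATC Ile — identical.
Codon 6: TCT Ser / TGT Cys — nonsynonymous.
Codon 7: CAG Gln / CAA Gln — synonymous.
Nonsynonymous differences: 2 → different protein.

no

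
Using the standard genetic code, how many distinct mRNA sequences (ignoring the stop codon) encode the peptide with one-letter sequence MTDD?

Met: 1 codon.
Thr: 4 codons.
Asp: 2 codons.
Asp: 2 codons.
1 × 4 × 2 × 2 = 16.

16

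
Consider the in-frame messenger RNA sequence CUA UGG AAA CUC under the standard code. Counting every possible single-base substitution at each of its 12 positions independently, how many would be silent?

8

Codon 1 (CUA, Leu): 4 synonymous substitutions.
Codon 2 (UGG, Trp): 0 synonymous substitutions.
Codon 3 (AAA, Lys): 1 synonymous substitution.
Codon 4 (CUC, Leu): 3 synonymous substitutions.
Total: 4 + 0 + 1 + 3 = 8.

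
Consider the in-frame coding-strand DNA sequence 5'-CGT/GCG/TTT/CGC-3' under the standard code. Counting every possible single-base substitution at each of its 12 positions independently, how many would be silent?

Codon 1 (CGT, Arg): 3 synonymous substitutions.
Codon 2 (GCG, Ala): 3 synonymous substitutions.
Codon 3 (TTT, Phe): 1 synonymous substitution.
Codon 4 (CGC, Arg): 3 synonymous substitutions.
Total: 3 + 3 + 1 + 3 = 10.

10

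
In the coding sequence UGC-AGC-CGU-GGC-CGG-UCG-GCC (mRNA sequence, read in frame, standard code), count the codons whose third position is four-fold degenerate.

Codon 1 UGC (Cys): third position 2-fold.
Codon 2 AGC (Ser): third position 2-fold.
Codon 3 CGU (Arg): third position 4-fold.
Codon 4 GGC (Gly): third position 4-fold.
Codon 5 CGG (Arg): third position 4-fold.
Codon 6 UCG (Ser): third position 4-fold.
Codon 7 GCC (Ala): third position 4-fold.
Four-fold degenerate third positions: 5.

5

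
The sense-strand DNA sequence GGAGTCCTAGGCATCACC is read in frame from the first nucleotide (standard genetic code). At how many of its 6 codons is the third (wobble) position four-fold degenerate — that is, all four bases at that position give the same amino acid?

Codon 1 GGA (Gly): third position 4-fold.
Codon 2 GTC (Val): third position 4-fold.
Codon 3 CTA (Leu): third position 4-fold.
Codon 4 GGC (Gly): third position 4-fold.
Codon 5 ATC (Ile): third position 3-fold.
Codon 6 ACC (Thr): third position 4-fold.
Four-fold degenerate third positions: 5.

5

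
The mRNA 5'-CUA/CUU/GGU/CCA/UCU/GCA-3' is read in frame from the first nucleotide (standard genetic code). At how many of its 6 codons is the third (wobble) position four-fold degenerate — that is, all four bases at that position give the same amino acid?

Codon 1 CUA (Leu): third position 4-fold.
Codon 2 CUU (Leu): third position 4-fold.
Codon 3 GGU (Gly): third position 4-fold.
Codon 4 CCA (Pro): third position 4-fold.
Codon 5 UCU (Ser): third position 4-fold.
Codon 6 GCA (Ala): third position 4-fold.
Four-fold degenerate third positions: 6.

6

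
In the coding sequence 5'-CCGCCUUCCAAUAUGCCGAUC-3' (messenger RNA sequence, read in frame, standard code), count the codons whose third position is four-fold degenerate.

Codon 1 CCG (Pro): third position 4-fold.
Codon 2 CCU (Pro): third position 4-fold.
Codon 3 UCC (Ser): third position 4-fold.
Codon 4 AAU (Asn): third position 2-fold.
Codon 5 AUG (Met): third position 1-fold.
Codon 6 CCG (Pro): third position 4-fold.
Codon 7 AUC (Ile): third position 3-fold.
Four-fold degenerate third positions: 4.

4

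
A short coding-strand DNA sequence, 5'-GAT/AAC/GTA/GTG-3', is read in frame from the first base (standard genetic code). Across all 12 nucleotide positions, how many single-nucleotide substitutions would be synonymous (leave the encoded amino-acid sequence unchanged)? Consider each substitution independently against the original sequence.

8

Codon 1 (GAT, Asp): 1 synonymous substitution.
Codon 2 (AAC, Asn): 1 synonymous substitution.
Codon 3 (GTA, Val): 3 synonymous substitutions.
Codon 4 (GTG, Val): 3 synonymous substitutions.
Total: 1 + 1 + 3 + 3 = 8.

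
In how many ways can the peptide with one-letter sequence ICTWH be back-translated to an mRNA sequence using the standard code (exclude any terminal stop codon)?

Ile: 3 codons.
Cys: 2 codons.
Thr: 4 codons.
Trp: 1 codon.
His: 2 codons.
3 × 2 × 4 × 1 × 2 = 48.

48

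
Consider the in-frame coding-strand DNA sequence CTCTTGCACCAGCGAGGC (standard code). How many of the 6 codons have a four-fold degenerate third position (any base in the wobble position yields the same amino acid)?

3

Codon 1 CTC (Leu): third position 4-fold.
Codon 2 TTG (Leu): third position 2-fold.
Codon 3 CAC (His): third position 2-fold.
Codon 4 CAG (Gln): third position 2-fold.
Codon 5 CGA (Arg): third position 4-fold.
Codon 6 GGC (Gly): third position 4-fold.
Four-fold degenerate third positions: 3.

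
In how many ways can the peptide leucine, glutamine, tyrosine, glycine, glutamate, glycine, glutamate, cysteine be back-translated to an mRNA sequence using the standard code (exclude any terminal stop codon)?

Leu: 6 codons.
Gln: 2 codons.
Tyr: 2 codons.
Gly: 4 codons.
Glu: 2 codons.
Gly: 4 codons.
Glu: 2 codons.
Cys: 2 codons.
6 × 2 × 2 × 4 × 2 × 4 × 2 × 2 = 3072.

3072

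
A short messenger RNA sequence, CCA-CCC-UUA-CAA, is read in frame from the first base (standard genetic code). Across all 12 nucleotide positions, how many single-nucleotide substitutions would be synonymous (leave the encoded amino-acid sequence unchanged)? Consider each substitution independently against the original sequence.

9

Codon 1 (CCA, Pro): 3 synonymous substitutions.
Codon 2 (CCC, Pro): 3 synonymous substitutions.
Codon 3 (UUA, Leu): 2 synonymous substitutions.
Codon 4 (CAA, Gln): 1 synonymous substitution.
Total: 3 + 3 + 2 + 1 = 9.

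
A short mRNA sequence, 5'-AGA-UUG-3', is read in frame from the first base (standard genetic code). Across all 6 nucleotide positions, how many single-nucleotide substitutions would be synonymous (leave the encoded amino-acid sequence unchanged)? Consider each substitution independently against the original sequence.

Codon 1 (AGA, Arg): 2 synonymous substitutions.
Codon 2 (UUG, Leu): 2 synonymous substitutions.
Total: 2 + 2 = 4.

4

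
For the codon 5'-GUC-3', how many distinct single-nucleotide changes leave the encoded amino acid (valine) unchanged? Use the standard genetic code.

Position 1: none → 0 synonymous.
Position 2: none → 0 synonymous.
Position 3: GUU, GUA, GUG → 3 synonymous.
Total: 0 + 0 + 3 = 3.

3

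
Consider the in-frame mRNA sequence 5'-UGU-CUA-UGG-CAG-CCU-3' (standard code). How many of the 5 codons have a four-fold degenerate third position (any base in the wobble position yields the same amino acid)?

Codon 1 UGU (Cys): third position 2-fold.
Codon 2 CUA (Leu): third position 4-fold.
Codon 3 UGG (Trp): third position 1-fold.
Codon 4 CAG (Gln): third position 2-fold.
Codon 5 CCU (Pro): third position 4-fold.
Four-fold degenerate third positions: 2.

2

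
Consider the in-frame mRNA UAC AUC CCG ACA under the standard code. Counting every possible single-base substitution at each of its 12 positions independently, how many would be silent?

Codon 1 (UAC, Tyr): 1 synonymous substitution.
Codon 2 (AUC, Ile): 2 synonymous substitutions.
Codon 3 (CCG, Pro): 3 synonymous substitutions.
Codon 4 (ACA, Thr): 3 synonymous substitutions.
Total: 1 + 2 + 3 + 3 = 9.

9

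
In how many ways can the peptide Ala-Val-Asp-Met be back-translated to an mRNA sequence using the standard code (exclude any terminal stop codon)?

Ala: 4 codons.
Val: 4 codons.
Asp: 2 codons.
Met: 1 codon.
4 × 4 × 2 × 1 = 32.

32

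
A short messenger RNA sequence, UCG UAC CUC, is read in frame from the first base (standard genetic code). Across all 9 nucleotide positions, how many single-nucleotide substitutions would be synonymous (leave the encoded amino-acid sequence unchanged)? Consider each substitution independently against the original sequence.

Codon 1 (UCG, Ser): 3 synonymous substitutions.
Codon 2 (UAC, Tyr): 1 synonymous substitution.
Codon 3 (CUC, Leu): 3 synonymous substitutions.
Total: 3 + 1 + 3 = 7.

7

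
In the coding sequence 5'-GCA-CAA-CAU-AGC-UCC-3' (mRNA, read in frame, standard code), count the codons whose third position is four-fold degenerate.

2

Codon 1 GCA (Ala): third position 4-fold.
Codon 2 CAA (Gln): third position 2-fold.
Codon 3 CAU (His): third position 2-fold.
Codon 4 AGC (Ser): third position 2-fold.
Codon 5 UCC (Ser): third position 4-fold.
Four-fold degenerate third positions: 2.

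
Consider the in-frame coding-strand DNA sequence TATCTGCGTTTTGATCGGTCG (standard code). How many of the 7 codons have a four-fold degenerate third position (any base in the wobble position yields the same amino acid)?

4

Codon 1 TAT (Tyr): third position 2-fold.
Codon 2 CTG (Leu): third position 4-fold.
Codon 3 CGT (Arg): third position 4-fold.
Codon 4 TTT (Phe): third position 2-fold.
Codon 5 GAT (Asp): third position 2-fold.
Codon 6 CGG (Arg): third position 4-fold.
Codon 7 TCG (Ser): third position 4-fold.
Four-fold degenerate third positions: 4.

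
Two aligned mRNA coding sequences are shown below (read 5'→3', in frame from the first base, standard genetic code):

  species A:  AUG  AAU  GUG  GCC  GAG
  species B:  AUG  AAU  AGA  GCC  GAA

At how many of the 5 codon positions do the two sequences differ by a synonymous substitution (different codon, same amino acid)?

Codon 1: AUG Met / AUG Met — identical.
Codon 2: AAU Asn / AAU Asn — identical.
Codon 3: GUG Val / AGA Arg — nonsynonymous.
Codon 4: GCC Ala / GCC Ala — identical.
Codon 5: GAG Glu / GAA Glu — synonymous.
Synonymous differences: 1.

1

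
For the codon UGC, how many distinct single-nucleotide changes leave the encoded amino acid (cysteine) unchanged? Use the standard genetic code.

1

Position 1: none → 0 synonymous.
Position 2: none → 0 synonymous.
Position 3: UGU → 1 synonymous.
Total: 0 + 0 + 1 = 1.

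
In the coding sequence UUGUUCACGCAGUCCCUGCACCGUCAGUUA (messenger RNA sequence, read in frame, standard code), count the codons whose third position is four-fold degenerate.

4

Codon 1 UUG (Leu): third position 2-fold.
Codon 2 UUC (Phe): third position 2-fold.
Codon 3 ACG (Thr): third position 4-fold.
Codon 4 CAG (Gln): third position 2-fold.
Codon 5 UCC (Ser): third position 4-fold.
Codon 6 CUG (Leu): third position 4-fold.
Codon 7 CAC (His): third position 2-fold.
Codon 8 CGU (Arg): third position 4-fold.
Codon 9 CAG (Gln): third position 2-fold.
Codon 10 UUA (Leu): third position 2-fold.
Four-fold degenerate third positions: 4.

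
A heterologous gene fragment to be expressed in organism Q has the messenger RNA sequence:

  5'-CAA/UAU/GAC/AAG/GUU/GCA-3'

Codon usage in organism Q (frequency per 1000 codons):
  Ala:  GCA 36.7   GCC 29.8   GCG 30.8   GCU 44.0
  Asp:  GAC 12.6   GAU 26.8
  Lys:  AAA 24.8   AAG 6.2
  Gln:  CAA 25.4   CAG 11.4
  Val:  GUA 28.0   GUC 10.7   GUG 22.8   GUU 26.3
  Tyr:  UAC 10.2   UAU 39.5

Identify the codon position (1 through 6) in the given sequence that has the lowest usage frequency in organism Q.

4

Codon 1 CAA (Gln): 25.4 per 1000.
Codon 2 UAU (Tyr): 39.5 per 1000.
Codon 3 GAC (Asp): 12.6 per 1000.
Codon 4 AAG (Lys): 6.2 per 1000.
Codon 5 GUU (Val): 26.3 per 1000.
Codon 6 GCA (Ala): 36.7 per 1000.
Lowest frequency is 6.2 at codon 4.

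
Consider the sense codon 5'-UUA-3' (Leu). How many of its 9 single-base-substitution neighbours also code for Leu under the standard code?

Position 1: CUA → 1 synonymous.
Position 2: none → 0 synonymous.
Position 3: UUG → 1 synonymous.
Total: 1 + 0 + 1 = 2.

2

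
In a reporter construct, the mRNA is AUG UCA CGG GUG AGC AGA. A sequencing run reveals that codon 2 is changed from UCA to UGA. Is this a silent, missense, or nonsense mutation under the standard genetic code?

nonsense

Position 5 falls in codon 2: UCA → Ser.
After the substitution the codon is UGA → Stop.
The new codon is a stop codon, so this is a nonsense mutation.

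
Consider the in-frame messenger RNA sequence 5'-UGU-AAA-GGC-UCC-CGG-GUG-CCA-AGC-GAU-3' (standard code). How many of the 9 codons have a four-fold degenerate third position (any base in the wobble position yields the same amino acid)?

Codon 1 UGU (Cys): third position 2-fold.
Codon 2 AAA (Lys): third position 2-fold.
Codon 3 GGC (Gly): third position 4-fold.
Codon 4 UCC (Ser): third position 4-fold.
Codon 5 CGG (Arg): third position 4-fold.
Codon 6 GUG (Val): third position 4-fold.
Codon 7 CCA (Pro): third position 4-fold.
Codon 8 AGC (Ser): third position 2-fold.
Codon 9 GAU (Asp): third position 2-fold.
Four-fold degenerate third positions: 5.

5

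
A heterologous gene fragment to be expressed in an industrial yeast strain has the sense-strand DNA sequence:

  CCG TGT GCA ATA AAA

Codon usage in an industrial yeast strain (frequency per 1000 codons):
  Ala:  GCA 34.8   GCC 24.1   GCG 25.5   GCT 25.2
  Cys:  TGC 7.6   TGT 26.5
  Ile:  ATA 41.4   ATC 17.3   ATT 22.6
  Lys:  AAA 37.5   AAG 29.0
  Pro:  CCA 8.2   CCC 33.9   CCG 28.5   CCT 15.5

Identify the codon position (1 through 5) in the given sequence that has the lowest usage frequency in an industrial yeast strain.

Codon 1 CCG (Pro): 28.5 per 1000.
Codon 2 TGT (Cys): 26.5 per 1000.
Codon 3 GCA (Ala): 34.8 per 1000.
Codon 4 ATA (Ile): 41.4 per 1000.
Codon 5 AAA (Lys): 37.5 per 1000.
Lowest frequency is 26.5 at codon 2.

2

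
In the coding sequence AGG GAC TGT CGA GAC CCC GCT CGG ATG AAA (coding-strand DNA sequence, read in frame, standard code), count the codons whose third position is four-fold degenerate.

Codon 1 AGG (Arg): third position 2-fold.
Codon 2 GAC (Asp): third position 2-fold.
Codon 3 TGT (Cys): third position 2-fold.
Codon 4 CGA (Arg): third position 4-fold.
Codon 5 GAC (Asp): third position 2-fold.
Codon 6 CCC (Pro): third position 4-fold.
Codon 7 GCT (Ala): third position 4-fold.
Codon 8 CGG (Arg): third position 4-fold.
Codon 9 ATG (Met): third position 1-fold.
Codon 10 AAA (Lys): third position 2-fold.
Four-fold degenerate third positions: 4.

4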